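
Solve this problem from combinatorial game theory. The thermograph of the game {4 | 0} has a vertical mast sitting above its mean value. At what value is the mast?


Game = {4 | 0}, a switch {a | b} with numbers a > b.
Its thermograph has left wall a - t and right wall b + t, which meet at t = (a - b)/2, where both equal (a + b)/2. So the mast (mean value) is at (a + b)/2.
Mean = (4 + (0))/2 = 4/2 = 2

2


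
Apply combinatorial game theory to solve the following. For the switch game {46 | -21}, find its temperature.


The game is {46 | -21}, a switch {a | b} with numbers a > b.
Cooling {a | b} by t gives {a - t | b + t}, which stops being hot when a - t = b + t, i.e. at t = (a - b)/2. So the temperature of a switch is (a - b)/2.
Temperature = (Left option - Right option) / 2
= (46 - (-21)) / 2
= 67 / 2
= 67/2

67/2


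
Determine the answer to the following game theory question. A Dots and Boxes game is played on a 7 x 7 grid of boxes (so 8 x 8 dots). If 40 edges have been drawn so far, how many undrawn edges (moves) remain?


Grid: 7 x 7 boxes, i.e. 8 rows and 8 columns of dots.
Horizontal edges: (rows + 1) * cols = 8 * 7 = 56
Vertical edges: rows * (cols + 1) = 7 * 8 = 56
Total edges: 56 + 56 = 112
Edges drawn: 40
Remaining: 112 - 40 = 72

72


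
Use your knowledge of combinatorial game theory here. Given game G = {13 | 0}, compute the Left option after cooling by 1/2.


Original game: {13 | 0} (a switch {a | b} with a > b).
Cooling by t (for t below the temperature (a - b)/2 = 13/2) taxes each move by t: {a | b} cooled by t is {a - t | b + t}.
Cooling amount: t = 1/2
Cooled Left option: 13 - 1/2 = 25/2
Cooled Right option: 0 + 1/2 = 1/2
Cooled game: {25/2 | 1/2}
Left option = 25/2

25/2


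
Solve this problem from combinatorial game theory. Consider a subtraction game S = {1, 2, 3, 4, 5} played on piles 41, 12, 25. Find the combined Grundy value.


Subtraction set: {1, 2, 3, 4, 5}
For this subtraction set, G(n) = n mod 6 (period = max + 1 = 6).
Pile 1 (size 41): G(41) = 41 mod 6 = 5
Pile 2 (size 12): G(12) = 12 mod 6 = 0
Pile 3 (size 25): G(25) = 25 mod 6 = 1
Total Grundy value = XOR of all: 5 XOR 0 XOR 1 = 4

4


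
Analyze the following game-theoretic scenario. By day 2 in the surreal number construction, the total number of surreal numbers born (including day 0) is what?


Day 0: {|} = 0 is born. Count = 1.
Day n: the number of surreal numbers born by day n is 2^(n+1) - 1.
By day 0: 2^1 - 1 = 1
By day 1: 2^2 - 1 = 3
By day 2: 2^3 - 1 = 7
By day 2: 7 surreal numbers.

7


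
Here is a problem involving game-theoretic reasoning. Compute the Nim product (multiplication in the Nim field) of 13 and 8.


Nim multiplication is bilinear over XOR: (u XOR v) * w = (u*w) XOR (v*w).
So we split each operand into its bit components and XOR the pairwise Nim products.
13 = 1 + 4 + 8 (as XOR of powers of 2).
8 = 8 (as XOR of powers of 2).
Using the standard Nim-product table on single bits:
  2*2 = 3,   2*4 = 8,   2*8 = 12,
  4*4 = 6,   4*8 = 11,  8*8 = 13,
and  1*x = x (identity), k*l = l*k (commutative).
Pairwise Nim products:
  1 * 8 = 8
  4 * 8 = 11
  8 * 8 = 13
XOR them: 8 XOR 11 XOR 13 = 14.
Result: 13 * 8 = 14 (in Nim).

14


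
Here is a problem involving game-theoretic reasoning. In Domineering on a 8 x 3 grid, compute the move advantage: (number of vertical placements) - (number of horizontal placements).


Board is 8 x 3 (rows x cols).
Left (vertical) placements: (rows-1) * cols = 7 * 3 = 21
Right (horizontal) placements: rows * (cols-1) = 8 * 2 = 16
Advantage = Left - Right = 21 - 16 = 5

5


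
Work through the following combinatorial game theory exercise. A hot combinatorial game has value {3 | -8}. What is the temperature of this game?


The game is {3 | -8}, a switch {a | b} with numbers a > b.
Cooling {a | b} by t gives {a - t | b + t}, which stops being hot when a - t = b + t, i.e. at t = (a - b)/2. So the temperature of a switch is (a - b)/2.
Temperature = (Left option - Right option) / 2
= (3 - (-8)) / 2
= 11 / 2
= 11/2

11/2


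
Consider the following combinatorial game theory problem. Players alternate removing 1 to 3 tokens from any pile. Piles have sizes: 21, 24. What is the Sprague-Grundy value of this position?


Subtraction set: {1, 2, 3}
For this subtraction set, G(n) = n mod 4 (period = max + 1 = 4).
Pile 1 (size 21): G(21) = 21 mod 4 = 1
Pile 2 (size 24): G(24) = 24 mod 4 = 0
Total Grundy value = XOR of all: 1 XOR 0 = 1

1


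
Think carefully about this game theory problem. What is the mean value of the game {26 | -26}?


Game = {26 | -26}, a switch {a | b} with numbers a > b.
Its thermograph has left wall a - t and right wall b + t, which meet at t = (a - b)/2, where both equal (a + b)/2. So the mast (mean value) is at (a + b)/2.
Mean = (26 + (-26))/2 = 0/2 = 0

0


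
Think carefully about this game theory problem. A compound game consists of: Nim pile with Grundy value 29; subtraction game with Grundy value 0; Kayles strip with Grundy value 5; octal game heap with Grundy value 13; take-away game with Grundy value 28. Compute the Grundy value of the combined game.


By the Sprague-Grundy theorem, the Grundy value of a sum of games is the XOR of individual Grundy values.
Nim pile: Grundy value = 29. Running XOR: 0 XOR 29 = 29
subtraction game: Grundy value = 0. Running XOR: 29 XOR 0 = 29
Kayles strip: Grundy value = 5. Running XOR: 29 XOR 5 = 24
octal game heap: Grundy value = 13. Running XOR: 24 XOR 13 = 21
take-away game: Grundy value = 28. Running XOR: 21 XOR 28 = 9
The combined Grundy value is 9.

9


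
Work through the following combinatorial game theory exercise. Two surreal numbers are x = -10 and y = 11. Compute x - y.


x = -10, y = 11
x - y = -10 - 11 = -21

-21


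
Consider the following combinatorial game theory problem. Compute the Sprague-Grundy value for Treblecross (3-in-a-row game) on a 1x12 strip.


Treblecross: place X on empty cells; 3-in-a-row wins.
Playing within two cells of an existing X lets the opponent win at once, so sensible play treats the cells i-2..i+2 around each X as dead. The player left with no safe cell loses, so this is a normal-play take-away game on strips of safe cells.
Placing X at cell i (0-indexed) of a strip of k safe cells leaves independent strips of sizes max(0, i-2) and max(0, k-i-3). Hence G(k) = mex{ G(max(0,i-2)) XOR G(max(0,k-i-3)) : 0 <= i < k }, with G(0) = 0.
G(1): splits (0,0):0^0=0 -> mex({0}) = 1
G(2): splits (0,0):0^0=0 -> mex({0}) = 1
G(3): splits (0,0):0^0=0 -> mex({0}) = 1
G(4): splits (0,1):0^1=1 (0,0):0^0=0 -> mex({0, 1}) = 2
G(5): splits (0,2):0^1=1 (0,1):0^1=1 (0,0):0^0=0 -> mex({0, 1}) = 2
G(6) = mex({1}) = 0
G(7) = mex({0, 1, 2}) = 3
G(8) = mex({0, 1, 2}) = 3
G(9) = mex({0, 2}) = 1
G(10) = mex({0, 2, 3}) = 1
G(11) = mex({0, 3}) = 1
G(12) = mex({1, 3}) = 0
Therefore G(12) = 0.

0


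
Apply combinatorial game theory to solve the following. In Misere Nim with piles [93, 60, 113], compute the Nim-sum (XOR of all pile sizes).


We need the XOR (exclusive or) of all pile sizes.
After XOR-ing pile 1 (size 93): 0 XOR 93 = 93
After XOR-ing pile 2 (size 60): 93 XOR 60 = 97
After XOR-ing pile 3 (size 113): 97 XOR 113 = 16
The Nim-value of this position is 16.

16


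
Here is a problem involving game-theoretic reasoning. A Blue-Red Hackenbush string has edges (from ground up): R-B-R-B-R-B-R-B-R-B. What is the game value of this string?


Edges (from ground): R-B-R-B-R-B-R-B-R-B
By Berlekamp's sign-expansion rule, a Blue-Red Hackenbush stalk has the value of the surreal number whose sign sequence is the edge sequence with B -> + and R -> -.
Sign sequence: -+-+-+-+-+
Trace the sign expansion in the surreal number tree, starting from 0:
Edge 1: R (sign -) -> bounds (-inf, 0), value = -1
Edge 2: B (sign +) -> bounds (-1, 0), value = -1/2
Edge 3: R (sign -) -> bounds (-1, -1/2), value = -3/4
Edge 4: B (sign +) -> bounds (-3/4, -1/2), value = -5/8
Edge 5: R (sign -) -> bounds (-3/4, -5/8), value = -11/16
Edge 6: B (sign +) -> bounds (-11/16, -5/8), value = -21/32
Edge 7: R (sign -) -> bounds (-11/16, -21/32), value = -43/64
Edge 8: B (sign +) -> bounds (-43/64, -21/32), value = -85/128
Edge 9: R (sign -) -> bounds (-43/64, -85/128), value = -171/256
Edge 10: B (sign +) -> bounds (-171/256, -85/128), value = -341/512
Game value = -341/512

-341/512


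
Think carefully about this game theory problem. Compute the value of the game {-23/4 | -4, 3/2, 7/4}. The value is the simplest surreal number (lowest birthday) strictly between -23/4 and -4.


Left options: {-23/4}, max = -23/4
Right options: {-4, 3/2, 7/4}, min = -4
All options are numbers and max(Left) < min(Right), so by the simplicity theorem the value is the simplest (earliest-born) number strictly between -23/4 and -4.
The only integer strictly between -23/4 and -4 is -5.
No non-integer in the interval can be simpler: if x is a non-integer in the interval, then floor(x) or ceil(x) also lies in the interval (the interval contains an integer), and both are proper prefixes of x's sign expansion, i.e. born earlier. So the game value is -5.
Game value = -5

-5


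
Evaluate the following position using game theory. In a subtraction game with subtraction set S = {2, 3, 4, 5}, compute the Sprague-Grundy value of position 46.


The subtraction set is S = {2, 3, 4, 5}.
G(k) = mex{ G(k - s) : s in S, s <= k }. We compute iteratively: G(0) = 0.
G(1) = mex({}) = 0
G(2) = mex({0}) = 1
G(3) = mex({0}) = 1
G(4) = mex({0, 1}) = 2
G(5) = mex({0, 1}) = 2
G(6) = mex({0, 1, 2}) = 3
G(7) = mex({1, 2}) = 0
G(8) = mex({1, 2, 3}) = 0
G(9) = mex({0, 2, 3}) = 1
G(10) = mex({0, 2, 3}) = 1
G(11) = mex({0, 1, 3}) = 2
Observe that G(7)..G(11) = 0, 0, 1, 1, 2 repeats G(0)..G(4) = 0, 0, 1, 1, 2.
For k >= max(S) = 5, G(k) is determined by the previous 5 values G(k-5)..G(k-1); a window of 5 consecutive values has recurred shifted by 7, so by induction G(k + 7) = G(k) for all k >= 0: the sequence is periodic from the start with period 7.
One period: G(0..6) = 0, 0, 1, 1, 2, 2, 3.
46 mod 7 = 4, so G(46) = G(4) = 2.

2


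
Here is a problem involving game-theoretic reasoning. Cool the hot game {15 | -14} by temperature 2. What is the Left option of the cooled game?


Original game: {15 | -14} (a switch {a | b} with a > b).
Cooling by t (for t below the temperature (a - b)/2 = 29/2) taxes each move by t: {a | b} cooled by t is {a - t | b + t}.
Cooling amount: t = 2
Cooled Left option: 15 - 2 = 13
Cooled Right option: -14 + 2 = -12
Cooled game: {13 | -12}
Left option = 13

13


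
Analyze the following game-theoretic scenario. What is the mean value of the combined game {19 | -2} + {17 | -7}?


G1 = {19 | -2}, G2 = {17 | -7}
Each is a switch {a | b} with numbers a > b; its mean value is (a + b)/2, and mean value is additive over game sums: m(G1 + G2) = m(G1) + m(G2).
Mean of G1 = (19 + (-2))/2 = 17/2 = 17/2
Mean of G2 = (17 + (-7))/2 = 10/2 = 5
Mean of G1 + G2 = 17/2 + 5 = 27/2

27/2


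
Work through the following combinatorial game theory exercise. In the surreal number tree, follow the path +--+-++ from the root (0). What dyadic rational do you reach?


Sign expansion: +--+-++
Rule: track bounds (lo, hi), initially (-inf, +inf). On '+', the current value becomes lo and we move to the simplest number in (value, hi): value + 1 if hi = +inf, otherwise the midpoint (value + hi)/2. On '-', the current value becomes hi and we move to value - 1 if lo = -inf, otherwise the midpoint (lo + value)/2.
Start at 0.
Step 1: sign = +, move right. Bounds: (0, +inf). Value = 1
Step 2: sign = -, move left. Bounds: (0, 1). Value = 1/2
Step 3: sign = -, move left. Bounds: (0, 1/2). Value = 1/4
Step 4: sign = +, move right. Bounds: (1/4, 1/2). Value = 3/8
Step 5: sign = -, move left. Bounds: (1/4, 3/8). Value = 5/16
Step 6: sign = +, move right. Bounds: (5/16, 3/8). Value = 11/32
Step 7: sign = +, move right. Bounds: (11/32, 3/8). Value = 23/64
The surreal number with sign expansion +--+-++ is 23/64.

23/64


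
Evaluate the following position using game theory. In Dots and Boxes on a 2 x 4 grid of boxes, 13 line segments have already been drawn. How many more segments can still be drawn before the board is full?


Grid: 2 x 4 boxes, i.e. 3 rows and 5 columns of dots.
Horizontal edges: (rows + 1) * cols = 3 * 4 = 12
Vertical edges: rows * (cols + 1) = 2 * 5 = 10
Total edges: 12 + 10 = 22
Edges drawn: 13
Remaining: 22 - 13 = 9

9


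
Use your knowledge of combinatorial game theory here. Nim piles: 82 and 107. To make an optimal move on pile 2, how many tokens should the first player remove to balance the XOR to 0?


Piles: 82 and 107
Current XOR: 82 XOR 107 = 57 (non-zero, so this is an N-position).
To make the XOR zero, we need to find a move that balances the piles.
For pile 2 (size 107): target = 107 XOR 57 = 82
We reduce pile 2 from 107 to 82.
Tokens removed: 107 - 82 = 25
Verification: 82 XOR 82 = 0

25


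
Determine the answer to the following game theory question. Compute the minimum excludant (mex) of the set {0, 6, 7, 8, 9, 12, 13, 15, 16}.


Set = {0, 6, 7, 8, 9, 12, 13, 15, 16}
0 is in the set.
1 is NOT in the set. This is the mex.
mex = 1

1


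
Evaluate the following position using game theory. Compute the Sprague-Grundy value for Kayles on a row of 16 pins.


Kayles: a move removes 1 or 2 adjacent pins from a contiguous row.
Removing pins from a row of k leaves two independent rows (a, b) with a + b = k - 1 (one pin) or a + b = k - 2 (two pins); an end removal gives a = 0.
By Sprague-Grundy, G(k) = mex{ G(a) XOR G(b) } over all these splits. G(0) = 0.
G(1): splits (0,0):0^0=0 -> mex({0}) = 1
G(2): splits (0,1):0^1=1 (0,0):0^0=0 -> mex({0, 1}) = 2
G(3): splits (0,2):0^2=2 (1,1):1^1=0 (0,1):0^1=1 -> mex({0, 1, 2}) = 3
G(4): splits (0,3):0^3=3 (1,2):1^2=3 (0,2):0^2=2 (1,1):1^1=0 -> mex({0, 2, 3}) = 1
G(5): splits (0,4):0^1=1 (1,3):1^3=2 (2,2):2^2=0 (0,3):0^3=3 (1,2):1^2=3 -> mex({0, 1, 2, 3}) = 4
G(6) = mex({0, 1, 2, 4}) = 3
G(7) = mex({0, 1, 3, 4, 5}) = 2
G(8) = mex({0, 2, 3, 5, 6}) = 1
G(9) = mex({0, 1, 2, 3, 6, 7}) = 4
G(10) = mex({0, 1, 3, 4, 5, 7}) = 2
G(11) = mex({0, 1, 2, 3, 4, 5}) = 6
G(12) = mex({0, 1, 2, 3, 5, 6, 7}) = 4
G(13) = mex({0, 2, 3, 4, 6, 7}) = 1
G(14) = mex({0, 1, 4, 5, 6, 7}) = 2
G(15) = mex({0, 1, 2, 3, 4, 5, 6}) = 7
G(16) = mex({0, 2, 3, 5, 6, 7}) = 1
Therefore G(16) = 1.

1


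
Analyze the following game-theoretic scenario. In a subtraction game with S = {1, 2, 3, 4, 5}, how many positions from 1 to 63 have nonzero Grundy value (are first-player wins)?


Subtraction set S = {1, 2, 3, 4, 5}, so G(n) = n mod 6.
G(n) = 0 when n is a multiple of 6.
Multiples of 6 in [1, 63]: 10
N-positions (nonzero Grundy) = 63 - 10 = 53

53


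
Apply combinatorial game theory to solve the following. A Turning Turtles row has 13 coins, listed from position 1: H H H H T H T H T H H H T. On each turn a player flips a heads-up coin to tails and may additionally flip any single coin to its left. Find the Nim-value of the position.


Coins: H H H H T H T H T H H H T
Key fact: a single head at position k behaves exactly like a Nim heap of size k (turning it to T and optionally flipping a coin at j < k corresponds to moving the heap from k to j, or to 0), and heads combine as a disjunctive sum (two heads at the same place would cancel, matching j XOR j = 0). So the Nim-value is the XOR of the 1-indexed positions of the heads.
Face-up positions (1-indexed): [1, 2, 3, 4, 6, 8, 10, 11, 12]
XOR 0 with 1: 0 XOR 1 = 1
XOR 1 with 2: 1 XOR 2 = 3
XOR 3 with 3: 3 XOR 3 = 0
XOR 0 with 4: 0 XOR 4 = 4
XOR 4 with 6: 4 XOR 6 = 2
XOR 2 with 8: 2 XOR 8 = 10
XOR 10 with 10: 10 XOR 10 = 0
XOR 0 with 11: 0 XOR 11 = 11
XOR 11 with 12: 11 XOR 12 = 7
Nim-value = 7

7


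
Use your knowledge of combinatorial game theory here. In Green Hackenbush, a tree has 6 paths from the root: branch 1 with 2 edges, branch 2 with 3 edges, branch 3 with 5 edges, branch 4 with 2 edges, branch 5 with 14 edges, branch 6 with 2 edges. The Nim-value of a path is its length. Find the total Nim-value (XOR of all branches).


The tree has 6 branches from the ground vertex.
In Green Hackenbush, the Nim-value of a simple path of length k is k.
Branch 1: length 2, Nim-value = 2
Branch 2: length 3, Nim-value = 3
Branch 3: length 5, Nim-value = 5
Branch 4: length 2, Nim-value = 2
Branch 5: length 14, Nim-value = 14
Branch 6: length 2, Nim-value = 2
Total Nim-value = XOR of all branch values:
0 XOR 2 = 2
2 XOR 3 = 1
1 XOR 5 = 4
4 XOR 2 = 6
6 XOR 14 = 8
8 XOR 2 = 10
Nim-value of the tree = 10

10


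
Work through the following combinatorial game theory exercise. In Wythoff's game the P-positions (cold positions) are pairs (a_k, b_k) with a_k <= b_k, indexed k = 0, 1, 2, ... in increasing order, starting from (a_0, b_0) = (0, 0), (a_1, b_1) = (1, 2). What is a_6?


By Wythoff's theorem, a_k = floor(k * phi) and b_k = floor(k * phi^2) = a_k + k, where phi = (1 + sqrt(5))/2 is the golden ratio.
phi = (1 + sqrt(5))/2 = 1.618034
k = 6
k * phi = 6 * 1.618034 = 9.708204
a_6 = floor(k * phi) = 9

9


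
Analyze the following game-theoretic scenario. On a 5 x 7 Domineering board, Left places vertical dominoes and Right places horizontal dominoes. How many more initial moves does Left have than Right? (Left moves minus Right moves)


Board is 5 x 7 (rows x cols).
Left (vertical) placements: (rows-1) * cols = 4 * 7 = 28
Right (horizontal) placements: rows * (cols-1) = 5 * 6 = 30
Advantage = Left - Right = 28 - 30 = -2

-2


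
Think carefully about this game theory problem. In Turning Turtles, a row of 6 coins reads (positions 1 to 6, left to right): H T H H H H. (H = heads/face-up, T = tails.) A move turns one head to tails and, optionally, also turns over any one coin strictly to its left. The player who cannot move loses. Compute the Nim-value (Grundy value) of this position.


Coins: H T H H H H
Key fact: a single head at position k behaves exactly like a Nim heap of size k (turning it to T and optionally flipping a coin at j < k corresponds to moving the heap from k to j, or to 0), and heads combine as a disjunctive sum (two heads at the same place would cancel, matching j XOR j = 0). So the Nim-value is the XOR of the 1-indexed positions of the heads.
Face-up positions (1-indexed): [1, 3, 4, 5, 6]
XOR 0 with 1: 0 XOR 1 = 1
XOR 1 with 3: 1 XOR 3 = 2
XOR 2 with 4: 2 XOR 4 = 6
XOR 6 with 5: 6 XOR 5 = 3
XOR 3 with 6: 3 XOR 6 = 5
Nim-value = 5

5


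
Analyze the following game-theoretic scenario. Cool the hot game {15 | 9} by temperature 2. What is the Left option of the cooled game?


Original game: {15 | 9} (a switch {a | b} with a > b).
Cooling by t (for t below the temperature (a - b)/2 = 3) taxes each move by t: {a | b} cooled by t is {a - t | b + t}.
Cooling amount: t = 2
Cooled Left option: 15 - 2 = 13
Cooled Right option: 9 + 2 = 11
Cooled game: {13 | 11}
Left option = 13

13


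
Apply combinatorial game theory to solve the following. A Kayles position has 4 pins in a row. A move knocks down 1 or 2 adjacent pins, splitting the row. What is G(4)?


Kayles: a move removes 1 or 2 adjacent pins from a contiguous row.
Removing pins from a row of k leaves two independent rows (a, b) with a + b = k - 1 (one pin) or a + b = k - 2 (two pins); an end removal gives a = 0.
By Sprague-Grundy, G(k) = mex{ G(a) XOR G(b) } over all these splits. G(0) = 0.
G(1): splits (0,0):0^0=0 -> mex({0}) = 1
G(2): splits (0,1):0^1=1 (0,0):0^0=0 -> mex({0, 1}) = 2
G(3): splits (0,2):0^2=2 (1,1):1^1=0 (0,1):0^1=1 -> mex({0, 1, 2}) = 3
G(4): splits (0,3):0^3=3 (1,2):1^2=3 (0,2):0^2=2 (1,1):1^1=0 -> mex({0, 2, 3}) = 1
Therefore G(4) = 1.

1


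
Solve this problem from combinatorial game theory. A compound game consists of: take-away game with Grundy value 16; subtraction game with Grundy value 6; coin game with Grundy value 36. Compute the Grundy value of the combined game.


By the Sprague-Grundy theorem, the Grundy value of a sum of games is the XOR of individual Grundy values.
take-away game: Grundy value = 16. Running XOR: 0 XOR 16 = 16
subtraction game: Grundy value = 6. Running XOR: 16 XOR 6 = 22
coin game: Grundy value = 36. Running XOR: 22 XOR 36 = 50
The combined Grundy value is 50.

50


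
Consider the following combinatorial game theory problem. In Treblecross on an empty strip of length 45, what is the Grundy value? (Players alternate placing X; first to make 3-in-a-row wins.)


Treblecross: place X on empty cells; 3-in-a-row wins.
Playing within two cells of an existing X lets the opponent win at once, so sensible play treats the cells i-2..i+2 around each X as dead. The player left with no safe cell loses, so this is a normal-play take-away game on strips of safe cells.
Placing X at cell i (0-indexed) of a strip of k safe cells leaves independent strips of sizes max(0, i-2) and max(0, k-i-3). Hence G(k) = mex{ G(max(0,i-2)) XOR G(max(0,k-i-3)) : 0 <= i < k }, with G(0) = 0.
G(1): splits (0,0):0^0=0 -> mex({0}) = 1
G(2): splits (0,0):0^0=0 -> mex({0}) = 1
G(3): splits (0,0):0^0=0 -> mex({0}) = 1
G(4): splits (0,1):0^1=1 (0,0):0^0=0 -> mex({0, 1}) = 2
G(5): splits (0,2):0^1=1 (0,1):0^1=1 (0,0):0^0=0 -> mex({0, 1}) = 2
G(6) = mex({1}) = 0
G(7) = mex({0, 1, 2}) = 3
G(8) = mex({0, 1, 2}) = 3
G(9) = mex({0, 2}) = 1
G(10) = mex({0, 2, 3}) = 1
G(11) = mex({0, 3}) = 1
G(12) = mex({1, 3}) = 0
G(13) = mex({0, 1, 2, 3}) = 4
G(14) = mex({0, 1, 2}) = 3
G(15) = mex({0, 1, 2}) = 3
G(16) = mex({0, 1, 2, 4}) = 3
G(17) = mex({0, 1, 3, 4}) = 2
G(18) = mex({0, 1, 3, 4}) = 2
G(19) = mex({0, 1, 3, 5}) = 2
G(20) = mex({0, 1, 2, 3, 5}) = 4
G(21) = mex({0, 1, 2, 3, 5}) = 4
G(22) = mex({1, 2, 6}) = 0
G(23) = mex({0, 1, 2, 3, 4, 6}) = 5
G(24) = mex({0, 1, 2, 3, 4}) = 5
G(25) = mex({0, 1, 3, 4, 7}) = 2
G(26) = mex({0, 1, 3, 4, 5, 7}) = 2
G(27) = mex({0, 1, 3, 5}) = 2
G(28) = mex({0, 1, 2, 5}) = 3
G(29) = mex({0, 1, 2, 4, 5, 6}) = 3
G(30) = mex({1, 2, 4, 6}) = 0
G(31) = mex({0, 1, 2, 3, 4, 6}) = 5
G(32) = mex({1, 2, 3, 4, 7}) = 0
G(33) = mex({0, 3, 7}) = 1
G(34) = mex({0, 2, 3, 5, 7}) = 1
G(35) = mex({0, 2, 3, 5, 6}) = 1
G(36) = mex({0, 1, 2, 5, 6}) = 3
G(37) = mex({0, 1, 2, 4, 5, 6}) = 3
G(38) = mex({0, 1, 2, 4}) = 3
G(39) = mex({0, 1, 2, 3, 4, 7}) = 5
G(40) = mex({0, 1, 2, 3, 4, 5, 7}) = 6
G(41) = mex({0, 1, 2, 3, 5, 7}) = 4
G(42) = mex({0, 1, 2, 3, 5, 6, 7}) = 4
G(43) = mex({0, 2, 3, 5, 6}) = 1
G(44) = mex({1, 2, 3, 4, 5, 6}) = 0
G(45) = mex({0, 1, 2, 3, 4, 6, 7}) = 5
Therefore G(45) = 5.

5


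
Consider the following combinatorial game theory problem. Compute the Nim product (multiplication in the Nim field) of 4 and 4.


Nim multiplication is bilinear over XOR: (u XOR v) * w = (u*w) XOR (v*w).
So we split each operand into its bit components and XOR the pairwise Nim products.
4 = 4 (as XOR of powers of 2).
4 = 4 (as XOR of powers of 2).
Using the standard Nim-product table on single bits:
  2*2 = 3,   2*4 = 8,   2*8 = 12,
  4*4 = 6,   4*8 = 11,  8*8 = 13,
and  1*x = x (identity), k*l = l*k (commutative).
Pairwise Nim products:
  4 * 4 = 6
XOR them: 6 = 6.
Result: 4 * 4 = 6 (in Nim).

6


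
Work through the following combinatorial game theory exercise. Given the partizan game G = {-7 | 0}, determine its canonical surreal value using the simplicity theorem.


Left options: {-7}, max = -7
Right options: {0}, min = 0
All options are numbers and max(Left) < min(Right), so by the simplicity theorem the value is the simplest (earliest-born) number strictly between -7 and 0.
Integers -6 through -1 all lie strictly between -7 and 0.
Among integers, the simplest (lowest birthday = smallest |n|; 0 is born on day 0, +-n on day n) is -1.
No non-integer in the interval can be simpler: if x is a non-integer in the interval, then floor(x) or ceil(x) also lies in the interval (the interval contains an integer), and both are proper prefixes of x's sign expansion, i.e. born earlier. So the game value is -1.
Game value = -1

-1


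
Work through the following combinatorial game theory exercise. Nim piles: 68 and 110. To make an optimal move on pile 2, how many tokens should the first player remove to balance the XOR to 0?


Piles: 68 and 110
Current XOR: 68 XOR 110 = 42 (non-zero, so this is an N-position).
To make the XOR zero, we need to find a move that balances the piles.
For pile 2 (size 110): target = 110 XOR 42 = 68
We reduce pile 2 from 110 to 68.
Tokens removed: 110 - 68 = 42
Verification: 68 XOR 68 = 0

42


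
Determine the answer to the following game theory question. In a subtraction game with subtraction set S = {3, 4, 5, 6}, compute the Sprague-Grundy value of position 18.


The subtraction set is S = {3, 4, 5, 6}.
G(k) = mex{ G(k - s) : s in S, s <= k }. We compute iteratively: G(0) = 0.
G(1) = mex({}) = 0
G(2) = mex({}) = 0
G(3) = mex({0}) = 1
G(4) = mex({0}) = 1
G(5) = mex({0}) = 1
G(6) = mex({0, 1}) = 2
G(7) = mex({0, 1}) = 2
G(8) = mex({0, 1}) = 2
G(9) = mex({1, 2}) = 0
G(10) = mex({1, 2}) = 0
G(11) = mex({1, 2}) = 0
G(12) = mex({0, 2}) = 1
G(13) = mex({0, 2}) = 1
G(14) = mex({0, 2}) = 1
Observe that G(9)..G(14) = 0, 0, 0, 1, 1, 1 repeats G(0)..G(5) = 0, 0, 0, 1, 1, 1.
For k >= max(S) = 6, G(k) is determined by the previous 6 values G(k-6)..G(k-1); a window of 6 consecutive values has recurred shifted by 9, so by induction G(k + 9) = G(k) for all k >= 0: the sequence is periodic from the start with period 9.
One period: G(0..8) = 0, 0, 0, 1, 1, 1, 2, 2, 2.
18 mod 9 = 0, so G(18) = G(0) = 0.

0


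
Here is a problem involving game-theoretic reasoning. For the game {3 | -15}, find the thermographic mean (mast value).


Game = {3 | -15}, a switch {a | b} with numbers a > b.
Its thermograph has left wall a - t and right wall b + t, which meet at t = (a - b)/2, where both equal (a + b)/2. So the mast (mean value) is at (a + b)/2.
Mean = (3 + (-15))/2 = -12/2 = -6

-6


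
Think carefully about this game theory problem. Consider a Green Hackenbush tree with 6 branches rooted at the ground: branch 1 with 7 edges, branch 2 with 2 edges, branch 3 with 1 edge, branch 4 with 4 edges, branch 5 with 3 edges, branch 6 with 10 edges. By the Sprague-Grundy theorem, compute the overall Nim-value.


The tree has 6 branches from the ground vertex.
In Green Hackenbush, the Nim-value of a simple path of length k is k.
Branch 1: length 7, Nim-value = 7
Branch 2: length 2, Nim-value = 2
Branch 3: length 1, Nim-value = 1
Branch 4: length 4, Nim-value = 4
Branch 5: length 3, Nim-value = 3
Branch 6: length 10, Nim-value = 10
Total Nim-value = XOR of all branch values:
0 XOR 7 = 7
7 XOR 2 = 5
5 XOR 1 = 4
4 XOR 4 = 0
0 XOR 3 = 3
3 XOR 10 = 9
Nim-value of the tree = 9

9


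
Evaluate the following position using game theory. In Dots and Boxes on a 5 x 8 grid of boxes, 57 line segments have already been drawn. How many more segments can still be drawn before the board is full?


Grid: 5 x 8 boxes, i.e. 6 rows and 9 columns of dots.
Horizontal edges: (rows + 1) * cols = 6 * 8 = 48
Vertical edges: rows * (cols + 1) = 5 * 9 = 45
Total edges: 48 + 45 = 93
Edges drawn: 57
Remaining: 93 - 57 = 36

36


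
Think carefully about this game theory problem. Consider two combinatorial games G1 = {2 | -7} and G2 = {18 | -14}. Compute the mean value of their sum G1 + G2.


G1 = {2 | -7}, G2 = {18 | -14}
Each is a switch {a | b} with numbers a > b; its mean value is (a + b)/2, and mean value is additive over game sums: m(G1 + G2) = m(G1) + m(G2).
Mean of G1 = (2 + (-7))/2 = -5/2 = -5/2
Mean of G2 = (18 + (-14))/2 = 4/2 = 2
Mean of G1 + G2 = -5/2 + 2 = -1/2

-1/2


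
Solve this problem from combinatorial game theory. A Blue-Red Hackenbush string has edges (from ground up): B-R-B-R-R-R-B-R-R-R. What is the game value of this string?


Edges (from ground): B-R-B-R-R-R-B-R-R-R
By Berlekamp's sign-expansion rule, a Blue-Red Hackenbush stalk has the value of the surreal number whose sign sequence is the edge sequence with B -> + and R -> -.
Sign sequence: +-+---+---
Trace the sign expansion in the surreal number tree, starting from 0:
Edge 1: B (sign +) -> bounds (0, +inf), value = 1
Edge 2: R (sign -) -> bounds (0, 1), value = 1/2
Edge 3: B (sign +) -> bounds (1/2, 1), value = 3/4
Edge 4: R (sign -) -> bounds (1/2, 3/4), value = 5/8
Edge 5: R (sign -) -> bounds (1/2, 5/8), value = 9/16
Edge 6: R (sign -) -> bounds (1/2, 9/16), value = 17/32
Edge 7: B (sign +) -> bounds (17/32, 9/16), value = 35/64
Edge 8: R (sign -) -> bounds (17/32, 35/64), value = 69/128
Edge 9: R (sign -) -> bounds (17/32, 69/128), value = 137/256
Edge 10: R (sign -) -> bounds (17/32, 137/256), value = 273/512
Game value = 273/512

273/512


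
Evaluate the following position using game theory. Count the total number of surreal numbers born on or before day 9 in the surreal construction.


Day 0: {|} = 0 is born. Count = 1.
Day n: the number of surreal numbers born by day n is 2^(n+1) - 1.
By day 0: 2^1 - 1 = 1
By day 1: 2^2 - 1 = 3
By day 2: 2^3 - 1 = 7
By day 3: 2^4 - 1 = 15
By day 4: 2^5 - 1 = 31
By day 5: 2^6 - 1 = 63
By day 6: 2^7 - 1 = 127
By day 7: 2^8 - 1 = 255
By day 8: 2^9 - 1 = 511
By day 9: 2^10 - 1 = 1023
By day 9: 1023 surreal numbers.

1023


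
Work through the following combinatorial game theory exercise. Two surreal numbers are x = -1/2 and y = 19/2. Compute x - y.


x = -1/2, y = 19/2
Converting to common denominator: 2
x = -1/2, y = 19/2
x - y = -1/2 - 19/2 = -10

-10


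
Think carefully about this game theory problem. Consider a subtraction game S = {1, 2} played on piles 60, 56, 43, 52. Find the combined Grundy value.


Subtraction set: {1, 2}
For this subtraction set, G(n) = n mod 3 (period = max + 1 = 3).
Pile 1 (size 60): G(60) = 60 mod 3 = 0
Pile 2 (size 56): G(56) = 56 mod 3 = 2
Pile 3 (size 43): G(43) = 43 mod 3 = 1
Pile 4 (size 52): G(52) = 52 mod 3 = 1
Total Grundy value = XOR of all: 0 XOR 2 XOR 1 XOR 1 = 2

2


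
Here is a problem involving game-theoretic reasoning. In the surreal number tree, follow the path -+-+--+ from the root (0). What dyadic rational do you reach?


Sign expansion: -+-+--+
Rule: track bounds (lo, hi), initially (-inf, +inf). On '+', the current value becomes lo and we move to the simplest number in (value, hi): value + 1 if hi = +inf, otherwise the midpoint (value + hi)/2. On '-', the current value becomes hi and we move to value - 1 if lo = -inf, otherwise the midpoint (lo + value)/2.
Start at 0.
Step 1: sign = -, move left. Bounds: (-inf, 0). Value = -1
Step 2: sign = +, move right. Bounds: (-1, 0). Value = -1/2
Step 3: sign = -, move left. Bounds: (-1, -1/2). Value = -3/4
Step 4: sign = +, move right. Bounds: (-3/4, -1/2). Value = -5/8
Step 5: sign = -, move left. Bounds: (-3/4, -5/8). Value = -11/16
Step 6: sign = -, move left. Bounds: (-3/4, -11/16). Value = -23/32
Step 7: sign = +, move right. Bounds: (-23/32, -11/16). Value = -45/64
The surreal number with sign expansion -+-+--+ is -45/64.

-45/64


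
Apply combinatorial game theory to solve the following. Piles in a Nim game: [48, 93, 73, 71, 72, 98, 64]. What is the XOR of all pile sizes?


We need the XOR (exclusive or) of all pile sizes.
After XOR-ing pile 1 (size 48): 0 XOR 48 = 48
After XOR-ing pile 2 (size 93): 48 XOR 93 = 109
After XOR-ing pile 3 (size 73): 109 XOR 73 = 36
After XOR-ing pile 4 (size 71): 36 XOR 71 = 99
After XOR-ing pile 5 (size 72): 99 XOR 72 = 43
After XOR-ing pile 6 (size 98): 43 XOR 98 = 73
After XOR-ing pile 7 (size 64): 73 XOR 64 = 9
The Nim-value of this position is 9.

9


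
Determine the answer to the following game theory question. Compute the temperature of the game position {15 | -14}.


The game is {15 | -14}, a switch {a | b} with numbers a > b.
Cooling {a | b} by t gives {a - t | b + t}, which stops being hot when a - t = b + t, i.e. at t = (a - b)/2. So the temperature of a switch is (a - b)/2.
Temperature = (Left option - Right option) / 2
= (15 - (-14)) / 2
= 29 / 2
= 29/2

29/2


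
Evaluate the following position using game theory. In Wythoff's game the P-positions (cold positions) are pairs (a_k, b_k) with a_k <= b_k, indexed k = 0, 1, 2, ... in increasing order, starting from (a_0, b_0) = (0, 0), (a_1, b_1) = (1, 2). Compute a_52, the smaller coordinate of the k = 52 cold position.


By Wythoff's theorem, a_k = floor(k * phi) and b_k = floor(k * phi^2) = a_k + k, where phi = (1 + sqrt(5))/2 is the golden ratio.
phi = (1 + sqrt(5))/2 = 1.618034
k = 52
k * phi = 52 * 1.618034 = 84.137767
a_52 = floor(k * phi) = 84

84


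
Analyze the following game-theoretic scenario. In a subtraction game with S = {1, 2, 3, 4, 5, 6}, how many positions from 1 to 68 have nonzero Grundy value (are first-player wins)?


Subtraction set S = {1, 2, 3, 4, 5, 6}, so G(n) = n mod 7.
G(n) = 0 when n is a multiple of 7.
Multiples of 7 in [1, 68]: 9
N-positions (nonzero Grundy) = 68 - 9 = 59

59


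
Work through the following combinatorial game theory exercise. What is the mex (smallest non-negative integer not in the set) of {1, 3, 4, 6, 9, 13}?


Set = {1, 3, 4, 6, 9, 13}
0 is NOT in the set. This is the mex.
mex = 0

0


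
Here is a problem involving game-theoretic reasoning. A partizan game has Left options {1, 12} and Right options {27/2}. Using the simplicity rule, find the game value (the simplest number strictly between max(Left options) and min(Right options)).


Left options: {1, 12}, max = 12
Right options: {27/2}, min = 27/2
All options are numbers and max(Left) < min(Right), so by the simplicity theorem the value is the simplest (earliest-born) number strictly between 12 and 27/2.
The only integer strictly between 12 and 27/2 is 13.
No non-integer in the interval can be simpler: if x is a non-integer in the interval, then floor(x) or ceil(x) also lies in the interval (the interval contains an integer), and both are proper prefixes of x's sign expansion, i.e. born earlier. So the game value is 13.
Game value = 13

13


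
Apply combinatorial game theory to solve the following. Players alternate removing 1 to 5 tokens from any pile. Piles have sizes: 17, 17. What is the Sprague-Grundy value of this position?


Subtraction set: {1, 2, 3, 4, 5}
For this subtraction set, G(n) = n mod 6 (period = max + 1 = 6).
Pile 1 (size 17): G(17) = 17 mod 6 = 5
Pile 2 (size 17): G(17) = 17 mod 6 = 5
Total Grundy value = XOR of all: 5 XOR 5 = 0

0


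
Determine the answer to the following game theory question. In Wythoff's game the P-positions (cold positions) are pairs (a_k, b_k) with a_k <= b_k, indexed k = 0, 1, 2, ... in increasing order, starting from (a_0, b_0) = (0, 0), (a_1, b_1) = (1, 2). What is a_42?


By Wythoff's theorem, a_k = floor(k * phi) and b_k = floor(k * phi^2) = a_k + k, where phi = (1 + sqrt(5))/2 is the golden ratio.
phi = (1 + sqrt(5))/2 = 1.618034
k = 42
k * phi = 42 * 1.618034 = 67.957428
a_42 = floor(k * phi) = 67

67


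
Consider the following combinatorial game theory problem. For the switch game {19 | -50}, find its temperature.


The game is {19 | -50}, a switch {a | b} with numbers a > b.
Cooling {a | b} by t gives {a - t | b + t}, which stops being hot when a - t = b + t, i.e. at t = (a - b)/2. So the temperature of a switch is (a - b)/2.
Temperature = (Left option - Right option) / 2
= (19 - (-50)) / 2
= 69 / 2
= 69/2

69/2


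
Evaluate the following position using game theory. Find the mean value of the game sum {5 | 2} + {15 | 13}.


G1 = {5 | 2}, G2 = {15 | 13}
Each is a switch {a | b} with numbers a > b; its mean value is (a + b)/2, and mean value is additive over game sums: m(G1 + G2) = m(G1) + m(G2).
Mean of G1 = (5 + (2))/2 = 7/2 = 7/2
Mean of G2 = (15 + (13))/2 = 28/2 = 14
Mean of G1 + G2 = 7/2 + 14 = 35/2

35/2


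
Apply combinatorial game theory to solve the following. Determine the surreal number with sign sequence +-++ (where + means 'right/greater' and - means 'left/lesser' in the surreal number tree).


Sign expansion: +-++
Rule: track bounds (lo, hi), initially (-inf, +inf). On '+', the current value becomes lo and we move to the simplest number in (value, hi): value + 1 if hi = +inf, otherwise the midpoint (value + hi)/2. On '-', the current value becomes hi and we move to value - 1 if lo = -inf, otherwise the midpoint (lo + value)/2.
Start at 0.
Step 1: sign = +, move right. Bounds: (0, +inf). Value = 1
Step 2: sign = -, move left. Bounds: (0, 1). Value = 1/2
Step 3: sign = +, move right. Bounds: (1/2, 1). Value = 3/4
Step 4: sign = +, move right. Bounds: (3/4, 1). Value = 7/8
The surreal number with sign expansion +-++ is 7/8.

7/8


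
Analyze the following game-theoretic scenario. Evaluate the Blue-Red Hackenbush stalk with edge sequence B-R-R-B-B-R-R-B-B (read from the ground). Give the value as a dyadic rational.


Edges (from ground): B-R-R-B-B-R-R-B-B
By Berlekamp's sign-expansion rule, a Blue-Red Hackenbush stalk has the value of the surreal number whose sign sequence is the edge sequence with B -> + and R -> -.
Sign sequence: +--++--++
Trace the sign expansion in the surreal number tree, starting from 0:
Edge 1: B (sign +) -> bounds (0, +inf), value = 1
Edge 2: R (sign -) -> bounds (0, 1), value = 1/2
Edge 3: R (sign -) -> bounds (0, 1/2), value = 1/4
Edge 4: B (sign +) -> bounds (1/4, 1/2), value = 3/8
Edge 5: B (sign +) -> bounds (3/8, 1/2), value = 7/16
Edge 6: R (sign -) -> bounds (3/8, 7/16), value = 13/32
Edge 7: R (sign -) -> bounds (3/8, 13/32), value = 25/64
Edge 8: B (sign +) -> bounds (25/64, 13/32), value = 51/128
Edge 9: B (sign +) -> bounds (51/128, 13/32), value = 103/256
Game value = 103/256

103/256


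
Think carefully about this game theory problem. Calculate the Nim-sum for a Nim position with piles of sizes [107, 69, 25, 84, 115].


We need the XOR (exclusive or) of all pile sizes.
After XOR-ing pile 1 (size 107): 0 XOR 107 = 107
After XOR-ing pile 2 (size 69): 107 XOR 69 = 46
After XOR-ing pile 3 (size 25): 46 XOR 25 = 55
After XOR-ing pile 4 (size 84): 55 XOR 84 = 99
After XOR-ing pile 5 (size 115): 99 XOR 115 = 16
The Nim-value of this position is 16.

16


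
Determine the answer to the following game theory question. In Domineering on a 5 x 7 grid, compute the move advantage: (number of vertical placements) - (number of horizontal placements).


Board is 5 x 7 (rows x cols).
Left (vertical) placements: (rows-1) * cols = 4 * 7 = 28
Right (horizontal) placements: rows * (cols-1) = 5 * 6 = 30
Advantage = Left - Right = 28 - 30 = -2

-2


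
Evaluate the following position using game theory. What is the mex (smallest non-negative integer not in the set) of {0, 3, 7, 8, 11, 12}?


Set = {0, 3, 7, 8, 11, 12}
0 is in the set.
1 is NOT in the set. This is the mex.
mex = 1

1


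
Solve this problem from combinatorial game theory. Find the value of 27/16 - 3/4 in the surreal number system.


x = 27/16, y = 3/4
Converting to common denominator: 16
x = 27/16, y = 12/16
x - y = 27/16 - 3/4 = 15/16

15/16


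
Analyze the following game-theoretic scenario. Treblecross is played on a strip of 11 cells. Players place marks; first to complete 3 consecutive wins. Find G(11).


Treblecross: place X on empty cells; 3-in-a-row wins.
Playing within two cells of an existing X lets the opponent win at once, so sensible play treats the cells i-2..i+2 around each X as dead. The player left with no safe cell loses, so this is a normal-play take-away game on strips of safe cells.
Placing X at cell i (0-indexed) of a strip of k safe cells leaves independent strips of sizes max(0, i-2) and max(0, k-i-3). Hence G(k) = mex{ G(max(0,i-2)) XOR G(max(0,k-i-3)) : 0 <= i < k }, with G(0) = 0.
G(1): splits (0,0):0^0=0 -> mex({0}) = 1
G(2): splits (0,0):0^0=0 -> mex({0}) = 1
G(3): splits (0,0):0^0=0 -> mex({0}) = 1
G(4): splits (0,1):0^1=1 (0,0):0^0=0 -> mex({0, 1}) = 2
G(5): splits (0,2):0^1=1 (0,1):0^1=1 (0,0):0^0=0 -> mex({0, 1}) = 2
G(6) = mex({1}) = 0
G(7) = mex({0, 1, 2}) = 3
G(8) = mex({0, 1, 2}) = 3
G(9) = mex({0, 2}) = 1
G(10) = mex({0, 2, 3}) = 1
G(11) = mex({0, 3}) = 1
Therefore G(11) = 1.

1


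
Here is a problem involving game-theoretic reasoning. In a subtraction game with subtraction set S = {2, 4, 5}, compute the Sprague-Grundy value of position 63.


The subtraction set is S = {2, 4, 5}.
G(k) = mex{ G(k - s) : s in S, s <= k }. We compute iteratively: G(0) = 0.
G(1) = mex({}) = 0
G(2) = mex({0}) = 1
G(3) = mex({0}) = 1
G(4) = mex({0, 1}) = 2
G(5) = mex({0, 1}) = 2
G(6) = mex({0, 1, 2}) = 3
G(7) = mex({1, 2}) = 0
G(8) = mex({1, 2, 3}) = 0
G(9) = mex({0, 2}) = 1
G(10) = mex({0, 2, 3}) = 1
G(11) = mex({0, 1, 3}) = 2
Observe that G(7)..G(11) = 0, 0, 1, 1, 2 repeats G(0)..G(4) = 0, 0, 1, 1, 2.
For k >= max(S) = 5, G(k) is determined by the previous 5 values G(k-5)..G(k-1); a window of 5 consecutive values has recurred shifted by 7, so by induction G(k + 7) = G(k) for all k >= 0: the sequence is periodic from the start with period 7.
One period: G(0..6) = 0, 0, 1, 1, 2, 2, 3.
63 mod 7 = 0, so G(63) = G(0) = 0.

0
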